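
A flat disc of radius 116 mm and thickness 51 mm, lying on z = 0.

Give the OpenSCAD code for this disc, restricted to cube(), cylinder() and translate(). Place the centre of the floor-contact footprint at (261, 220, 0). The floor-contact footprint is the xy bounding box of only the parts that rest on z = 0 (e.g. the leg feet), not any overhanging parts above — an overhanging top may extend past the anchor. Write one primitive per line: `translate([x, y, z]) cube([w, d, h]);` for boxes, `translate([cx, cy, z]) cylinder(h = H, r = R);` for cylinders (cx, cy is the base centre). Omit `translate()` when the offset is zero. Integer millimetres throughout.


translate([261, 220, 0]) cylinder(h = 51, r = 116);


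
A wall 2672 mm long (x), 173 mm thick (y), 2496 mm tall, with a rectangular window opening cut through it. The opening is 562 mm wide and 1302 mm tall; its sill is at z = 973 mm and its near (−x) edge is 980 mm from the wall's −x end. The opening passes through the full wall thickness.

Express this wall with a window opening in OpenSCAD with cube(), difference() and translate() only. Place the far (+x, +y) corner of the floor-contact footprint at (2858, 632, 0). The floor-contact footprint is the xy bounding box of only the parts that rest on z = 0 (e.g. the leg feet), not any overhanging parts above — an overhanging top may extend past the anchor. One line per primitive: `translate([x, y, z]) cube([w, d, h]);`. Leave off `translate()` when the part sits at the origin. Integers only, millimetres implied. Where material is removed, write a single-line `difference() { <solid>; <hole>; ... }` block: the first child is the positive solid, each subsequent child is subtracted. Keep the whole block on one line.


difference() { translate([186, 459, 0]) cube([2672, 173, 2496]); translate([1166, 459, 973]) cube([562, 173, 1302]); }


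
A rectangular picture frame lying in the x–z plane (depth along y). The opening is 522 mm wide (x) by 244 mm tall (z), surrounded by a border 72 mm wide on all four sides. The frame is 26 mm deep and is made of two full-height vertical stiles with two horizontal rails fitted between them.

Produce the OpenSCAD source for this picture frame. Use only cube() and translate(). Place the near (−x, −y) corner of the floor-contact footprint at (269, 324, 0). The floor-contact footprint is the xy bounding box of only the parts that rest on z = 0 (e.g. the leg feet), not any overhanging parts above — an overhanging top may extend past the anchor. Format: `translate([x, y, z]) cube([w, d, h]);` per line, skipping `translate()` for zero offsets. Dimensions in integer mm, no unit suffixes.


translate([269, 324, 0]) cube([72, 26, 388]);
translate([863, 324, 0]) cube([72, 26, 388]);
translate([341, 324, 0]) cube([522, 26, 72]);
translate([341, 324, 316]) cube([522, 26, 72]);


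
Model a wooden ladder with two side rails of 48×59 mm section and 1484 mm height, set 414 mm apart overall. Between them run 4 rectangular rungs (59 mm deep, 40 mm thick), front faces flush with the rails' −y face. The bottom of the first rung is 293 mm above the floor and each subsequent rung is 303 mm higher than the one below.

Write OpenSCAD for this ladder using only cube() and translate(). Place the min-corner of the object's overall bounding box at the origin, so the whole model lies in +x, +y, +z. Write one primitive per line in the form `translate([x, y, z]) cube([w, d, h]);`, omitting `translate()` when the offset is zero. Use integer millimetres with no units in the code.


cube([48, 59, 1484]);
translate([366, 0, 0]) cube([48, 59, 1484]);
translate([48, 0, 293]) cube([318, 59, 40]);
translate([48, 0, 596]) cube([318, 59, 40]);
translate([48, 0, 899]) cube([318, 59, 40]);
translate([48, 0, 1202]) cube([318, 59, 40]);


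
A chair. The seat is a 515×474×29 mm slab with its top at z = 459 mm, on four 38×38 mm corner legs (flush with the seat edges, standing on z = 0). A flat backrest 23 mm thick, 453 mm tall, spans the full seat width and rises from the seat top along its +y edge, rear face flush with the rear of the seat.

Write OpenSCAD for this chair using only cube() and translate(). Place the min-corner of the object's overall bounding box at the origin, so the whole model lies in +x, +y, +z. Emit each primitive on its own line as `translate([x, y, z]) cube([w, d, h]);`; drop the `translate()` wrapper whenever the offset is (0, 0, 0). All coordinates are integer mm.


translate([0, 0, 430]) cube([515, 474, 29]);
cube([38, 38, 430]);
translate([477, 0, 0]) cube([38, 38, 430]);
translate([0, 436, 0]) cube([38, 38, 430]);
translate([477, 436, 0]) cube([38, 38, 430]);
translate([0, 451, 459]) cube([515, 23, 453]);


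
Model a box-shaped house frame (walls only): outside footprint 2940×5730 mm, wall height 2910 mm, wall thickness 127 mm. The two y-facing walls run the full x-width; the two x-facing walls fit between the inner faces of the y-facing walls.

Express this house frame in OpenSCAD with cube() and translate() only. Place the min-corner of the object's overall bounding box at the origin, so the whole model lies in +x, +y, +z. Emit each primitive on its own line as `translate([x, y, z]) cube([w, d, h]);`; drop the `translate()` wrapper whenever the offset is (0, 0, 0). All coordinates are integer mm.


cube([2940, 127, 2910]);
translate([0, 5603, 0]) cube([2940, 127, 2910]);
translate([0, 127, 0]) cube([127, 5476, 2910]);
translate([2813, 127, 0]) cube([127, 5476, 2910]);


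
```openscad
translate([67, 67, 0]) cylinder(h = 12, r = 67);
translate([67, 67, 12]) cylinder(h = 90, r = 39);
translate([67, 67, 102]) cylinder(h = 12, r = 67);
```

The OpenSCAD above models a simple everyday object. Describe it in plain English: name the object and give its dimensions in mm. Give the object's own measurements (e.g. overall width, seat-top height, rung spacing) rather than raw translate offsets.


A spool: two coaxial disc flanges of radius 67 mm and thickness 12 mm, joined by a core cylinder of radius 39 mm and height 90 mm. The lower flange rests on z = 0 and the three cylinders share a vertical axis.


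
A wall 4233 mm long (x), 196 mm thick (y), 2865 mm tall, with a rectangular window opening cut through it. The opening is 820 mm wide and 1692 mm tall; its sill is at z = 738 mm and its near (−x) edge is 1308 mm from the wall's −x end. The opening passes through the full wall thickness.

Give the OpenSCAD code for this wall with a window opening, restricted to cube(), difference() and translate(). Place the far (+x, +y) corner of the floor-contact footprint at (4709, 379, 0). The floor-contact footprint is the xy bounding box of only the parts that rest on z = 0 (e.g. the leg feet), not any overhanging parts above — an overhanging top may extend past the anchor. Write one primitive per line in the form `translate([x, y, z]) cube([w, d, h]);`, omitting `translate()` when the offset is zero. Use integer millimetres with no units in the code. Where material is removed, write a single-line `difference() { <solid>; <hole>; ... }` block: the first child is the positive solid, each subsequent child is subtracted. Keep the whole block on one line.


difference() { translate([476, 183, 0]) cube([4233, 196, 2865]); translate([1784, 183, 738]) cube([820, 196, 1692]); }


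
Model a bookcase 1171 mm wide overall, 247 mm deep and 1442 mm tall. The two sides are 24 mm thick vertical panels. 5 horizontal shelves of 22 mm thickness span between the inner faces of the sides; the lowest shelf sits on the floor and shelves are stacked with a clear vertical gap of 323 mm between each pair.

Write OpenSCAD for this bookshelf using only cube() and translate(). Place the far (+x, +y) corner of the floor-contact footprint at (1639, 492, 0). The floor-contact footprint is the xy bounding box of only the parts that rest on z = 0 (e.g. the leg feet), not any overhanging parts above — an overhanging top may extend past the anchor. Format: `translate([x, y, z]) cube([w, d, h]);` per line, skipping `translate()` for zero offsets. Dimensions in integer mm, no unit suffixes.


translate([468, 245, 0]) cube([24, 247, 1442]);
translate([1615, 245, 0]) cube([24, 247, 1442]);
translate([492, 245, 0]) cube([1123, 247, 22]);
translate([492, 245, 345]) cube([1123, 247, 22]);
translate([492, 245, 690]) cube([1123, 247, 22]);
translate([492, 245, 1035]) cube([1123, 247, 22]);
translate([492, 245, 1380]) cube([1123, 247, 22]);


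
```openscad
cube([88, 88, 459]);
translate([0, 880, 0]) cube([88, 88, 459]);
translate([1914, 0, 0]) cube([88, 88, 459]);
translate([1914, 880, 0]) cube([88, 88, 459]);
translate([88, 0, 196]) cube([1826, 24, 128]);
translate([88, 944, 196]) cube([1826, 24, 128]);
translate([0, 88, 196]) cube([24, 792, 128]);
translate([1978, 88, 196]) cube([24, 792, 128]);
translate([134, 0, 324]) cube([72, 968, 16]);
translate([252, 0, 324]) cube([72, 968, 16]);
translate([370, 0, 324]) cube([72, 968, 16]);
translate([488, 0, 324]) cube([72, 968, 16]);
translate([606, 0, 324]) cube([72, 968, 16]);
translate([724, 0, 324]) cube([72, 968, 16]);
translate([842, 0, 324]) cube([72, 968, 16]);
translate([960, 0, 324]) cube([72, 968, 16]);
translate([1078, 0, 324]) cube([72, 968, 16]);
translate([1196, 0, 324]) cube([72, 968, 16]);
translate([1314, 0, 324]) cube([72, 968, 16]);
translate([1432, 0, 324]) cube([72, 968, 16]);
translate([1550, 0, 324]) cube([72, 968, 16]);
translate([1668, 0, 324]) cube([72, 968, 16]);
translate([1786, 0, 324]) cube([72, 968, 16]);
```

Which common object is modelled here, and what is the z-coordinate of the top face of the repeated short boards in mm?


A bed frame. The slat-top height is 340 mm.

Four posts, four rails, and a row of slats — a bed frame. Slats sit on the rails at z = 196 + 128 = 324; with slat thickness 16, the top is 340 mm.


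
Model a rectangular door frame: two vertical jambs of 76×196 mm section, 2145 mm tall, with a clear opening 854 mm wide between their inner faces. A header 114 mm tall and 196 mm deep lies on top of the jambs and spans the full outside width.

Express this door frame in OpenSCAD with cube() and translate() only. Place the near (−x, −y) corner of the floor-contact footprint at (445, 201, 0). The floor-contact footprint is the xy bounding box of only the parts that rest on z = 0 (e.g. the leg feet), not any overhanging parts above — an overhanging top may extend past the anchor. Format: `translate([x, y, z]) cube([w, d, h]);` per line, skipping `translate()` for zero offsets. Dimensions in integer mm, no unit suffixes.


translate([445, 201, 0]) cube([76, 196, 2145]);
translate([1375, 201, 0]) cube([76, 196, 2145]);
translate([445, 201, 2145]) cube([1006, 196, 114]);


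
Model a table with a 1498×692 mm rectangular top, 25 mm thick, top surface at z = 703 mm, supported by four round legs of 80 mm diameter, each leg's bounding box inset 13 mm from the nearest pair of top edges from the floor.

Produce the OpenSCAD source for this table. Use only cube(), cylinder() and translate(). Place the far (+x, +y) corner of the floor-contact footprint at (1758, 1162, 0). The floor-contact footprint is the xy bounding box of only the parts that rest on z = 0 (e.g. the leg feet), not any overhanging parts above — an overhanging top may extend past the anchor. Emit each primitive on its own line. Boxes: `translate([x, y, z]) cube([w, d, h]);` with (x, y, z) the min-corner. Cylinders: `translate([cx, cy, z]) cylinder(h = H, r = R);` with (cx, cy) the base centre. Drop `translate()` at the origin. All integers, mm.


translate([273, 483, 678]) cube([1498, 692, 25]);
translate([326, 536, 0]) cylinder(h = 678, r = 40);
translate([1718, 536, 0]) cylinder(h = 678, r = 40);
translate([326, 1122, 0]) cylinder(h = 678, r = 40);
translate([1718, 1122, 0]) cylinder(h = 678, r = 40);


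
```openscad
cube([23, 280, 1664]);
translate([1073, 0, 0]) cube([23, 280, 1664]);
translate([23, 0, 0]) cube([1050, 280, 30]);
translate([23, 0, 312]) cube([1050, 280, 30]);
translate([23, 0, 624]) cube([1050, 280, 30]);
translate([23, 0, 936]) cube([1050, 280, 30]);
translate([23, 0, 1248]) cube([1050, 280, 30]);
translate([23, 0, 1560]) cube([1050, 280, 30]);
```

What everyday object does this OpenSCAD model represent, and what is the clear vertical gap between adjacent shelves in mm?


A bookshelf. The clear shelf gap is 282 mm.

Two tall side panels with 6 horizontal boards between them — a bookshelf. The first two shelf undersides are at z = 0 and z = 312; with shelf thickness 30, the clear gap is 312 − 0 − 30 = 282 mm.


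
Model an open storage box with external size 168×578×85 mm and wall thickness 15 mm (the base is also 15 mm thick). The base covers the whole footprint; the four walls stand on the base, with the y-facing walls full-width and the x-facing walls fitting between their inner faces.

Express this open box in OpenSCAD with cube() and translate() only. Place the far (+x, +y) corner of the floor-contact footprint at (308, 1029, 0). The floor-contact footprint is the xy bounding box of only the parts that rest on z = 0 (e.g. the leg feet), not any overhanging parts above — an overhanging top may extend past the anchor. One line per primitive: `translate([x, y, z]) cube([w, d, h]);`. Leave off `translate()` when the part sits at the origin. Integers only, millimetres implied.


translate([140, 451, 0]) cube([168, 578, 15]);
translate([140, 451, 15]) cube([168, 15, 70]);
translate([140, 1014, 15]) cube([168, 15, 70]);
translate([140, 466, 15]) cube([15, 548, 70]);
translate([293, 466, 15]) cube([15, 548, 70]);


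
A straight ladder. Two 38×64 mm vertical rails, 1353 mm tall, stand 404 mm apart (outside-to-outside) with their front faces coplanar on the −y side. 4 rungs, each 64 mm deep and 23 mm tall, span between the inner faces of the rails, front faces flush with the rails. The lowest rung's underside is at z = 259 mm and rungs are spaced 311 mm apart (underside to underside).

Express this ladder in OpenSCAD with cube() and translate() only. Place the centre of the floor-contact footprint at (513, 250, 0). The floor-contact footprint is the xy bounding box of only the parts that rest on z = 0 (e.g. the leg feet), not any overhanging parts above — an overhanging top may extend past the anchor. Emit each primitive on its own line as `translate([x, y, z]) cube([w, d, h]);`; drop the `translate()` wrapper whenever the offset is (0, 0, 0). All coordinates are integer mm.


translate([311, 218, 0]) cube([38, 64, 1353]);
translate([677, 218, 0]) cube([38, 64, 1353]);
translate([349, 218, 259]) cube([328, 64, 23]);
translate([349, 218, 570]) cube([328, 64, 23]);
translate([349, 218, 881]) cube([328, 64, 23]);
translate([349, 218, 1192]) cube([328, 64, 23]);


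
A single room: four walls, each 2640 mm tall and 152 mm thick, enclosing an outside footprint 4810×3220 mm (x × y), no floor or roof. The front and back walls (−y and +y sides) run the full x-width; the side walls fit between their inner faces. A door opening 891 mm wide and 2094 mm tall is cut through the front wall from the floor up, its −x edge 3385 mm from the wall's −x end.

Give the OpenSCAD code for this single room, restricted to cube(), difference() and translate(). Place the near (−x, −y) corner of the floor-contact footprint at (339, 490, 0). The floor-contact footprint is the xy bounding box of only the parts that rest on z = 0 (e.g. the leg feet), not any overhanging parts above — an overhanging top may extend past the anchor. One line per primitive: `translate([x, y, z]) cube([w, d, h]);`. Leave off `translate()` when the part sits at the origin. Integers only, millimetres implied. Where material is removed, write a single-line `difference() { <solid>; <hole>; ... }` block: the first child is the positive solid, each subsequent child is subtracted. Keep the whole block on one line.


difference() { translate([339, 490, 0]) cube([4810, 152, 2640]); translate([3724, 490, 0]) cube([891, 152, 2094]); }
translate([339, 3558, 0]) cube([4810, 152, 2640]);
translate([339, 642, 0]) cube([152, 2916, 2640]);
translate([4997, 642, 0]) cube([152, 2916, 2640]);


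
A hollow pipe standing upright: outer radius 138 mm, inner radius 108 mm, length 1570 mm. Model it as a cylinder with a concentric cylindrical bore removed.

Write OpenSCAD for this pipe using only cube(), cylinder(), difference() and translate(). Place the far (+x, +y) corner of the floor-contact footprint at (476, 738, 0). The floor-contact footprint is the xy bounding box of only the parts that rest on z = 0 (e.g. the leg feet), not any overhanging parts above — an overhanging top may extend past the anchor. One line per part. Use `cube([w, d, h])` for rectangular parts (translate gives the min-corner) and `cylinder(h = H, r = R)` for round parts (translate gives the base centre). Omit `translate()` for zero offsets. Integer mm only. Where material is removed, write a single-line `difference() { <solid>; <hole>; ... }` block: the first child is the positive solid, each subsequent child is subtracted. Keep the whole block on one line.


difference() { translate([338, 600, 0]) cylinder(h = 1570, r = 138); translate([338, 600, 0]) cylinder(h = 1570, r = 108); }


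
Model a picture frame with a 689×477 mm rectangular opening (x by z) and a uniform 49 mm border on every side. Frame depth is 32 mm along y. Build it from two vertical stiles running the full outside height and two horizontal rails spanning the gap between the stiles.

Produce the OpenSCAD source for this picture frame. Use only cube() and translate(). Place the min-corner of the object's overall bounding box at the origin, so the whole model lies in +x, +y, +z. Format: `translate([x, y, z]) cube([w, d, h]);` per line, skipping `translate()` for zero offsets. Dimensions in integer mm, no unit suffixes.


cube([49, 32, 575]);
translate([738, 0, 0]) cube([49, 32, 575]);
translate([49, 0, 0]) cube([689, 32, 49]);
translate([49, 0, 526]) cube([689, 32, 49]);


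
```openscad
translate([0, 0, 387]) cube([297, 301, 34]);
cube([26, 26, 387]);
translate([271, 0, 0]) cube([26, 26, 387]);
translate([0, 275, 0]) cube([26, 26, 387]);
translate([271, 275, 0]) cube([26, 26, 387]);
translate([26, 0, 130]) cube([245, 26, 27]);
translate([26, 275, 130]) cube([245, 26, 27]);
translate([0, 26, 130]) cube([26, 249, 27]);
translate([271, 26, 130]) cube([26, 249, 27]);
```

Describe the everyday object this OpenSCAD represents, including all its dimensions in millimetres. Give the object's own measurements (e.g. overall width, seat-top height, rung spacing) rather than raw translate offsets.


A simple wooden stool: a rectangular seat 297 mm (x) by 301 mm (y), 34 mm thick, top face at z = 421 mm, on four square legs, each 26×26 mm in cross-section. The legs rest on z = 0, each flush with a corner of the seat. Four stretchers, 26 mm wide and 27 mm tall, connect adjacent legs with their undersides at z = 130 mm, each running between the inner faces of the legs it joins and aligned with the legs' outer faces on the other axis.


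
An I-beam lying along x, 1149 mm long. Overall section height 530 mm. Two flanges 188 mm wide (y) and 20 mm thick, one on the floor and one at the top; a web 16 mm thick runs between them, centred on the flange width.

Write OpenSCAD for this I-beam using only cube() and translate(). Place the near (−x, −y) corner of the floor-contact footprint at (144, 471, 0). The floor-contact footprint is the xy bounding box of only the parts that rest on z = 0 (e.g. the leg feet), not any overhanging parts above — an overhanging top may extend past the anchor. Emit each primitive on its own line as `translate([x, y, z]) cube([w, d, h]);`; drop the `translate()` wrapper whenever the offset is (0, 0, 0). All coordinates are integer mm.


translate([144, 471, 0]) cube([1149, 188, 20]);
translate([144, 557, 20]) cube([1149, 16, 490]);
translate([144, 471, 510]) cube([1149, 188, 20]);


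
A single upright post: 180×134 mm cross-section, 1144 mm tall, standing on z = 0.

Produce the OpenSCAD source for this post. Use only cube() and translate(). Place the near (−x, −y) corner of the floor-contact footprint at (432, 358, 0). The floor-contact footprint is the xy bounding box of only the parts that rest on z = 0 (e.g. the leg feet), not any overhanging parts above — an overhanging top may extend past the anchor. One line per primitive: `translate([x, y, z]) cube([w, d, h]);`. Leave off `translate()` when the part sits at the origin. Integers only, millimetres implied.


translate([432, 358, 0]) cube([180, 134, 1144]);


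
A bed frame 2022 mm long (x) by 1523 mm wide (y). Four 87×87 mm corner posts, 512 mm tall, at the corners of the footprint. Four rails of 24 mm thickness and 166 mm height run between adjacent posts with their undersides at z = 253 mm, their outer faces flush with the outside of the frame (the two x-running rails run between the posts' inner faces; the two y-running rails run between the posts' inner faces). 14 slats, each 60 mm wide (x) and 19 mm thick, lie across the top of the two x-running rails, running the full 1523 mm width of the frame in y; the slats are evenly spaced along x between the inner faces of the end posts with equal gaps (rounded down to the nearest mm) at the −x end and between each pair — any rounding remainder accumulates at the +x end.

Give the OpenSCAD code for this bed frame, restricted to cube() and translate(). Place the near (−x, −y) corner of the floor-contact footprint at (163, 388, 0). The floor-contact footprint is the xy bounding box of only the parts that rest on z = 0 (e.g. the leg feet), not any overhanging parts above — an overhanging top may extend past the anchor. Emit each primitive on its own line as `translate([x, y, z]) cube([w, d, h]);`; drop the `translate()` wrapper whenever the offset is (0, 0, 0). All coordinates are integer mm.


// slat z = rail_z + rail_h = 253 + 166 = 419
// slat gap = ⌊(1848 − 14·60) / 15⌋ = 67
translate([163, 388, 0]) cube([87, 87, 512]);
translate([163, 1824, 0]) cube([87, 87, 512]);
translate([2098, 388, 0]) cube([87, 87, 512]);
translate([2098, 1824, 0]) cube([87, 87, 512]);
translate([250, 388, 253]) cube([1848, 24, 166]);
translate([250, 1887, 253]) cube([1848, 24, 166]);
translate([163, 475, 253]) cube([24, 1349, 166]);
translate([2161, 475, 253]) cube([24, 1349, 166]);
translate([317, 388, 419]) cube([60, 1523, 19]);
translate([444, 388, 419]) cube([60, 1523, 19]);
translate([571, 388, 419]) cube([60, 1523, 19]);
translate([698, 388, 419]) cube([60, 1523, 19]);
translate([825, 388, 419]) cube([60, 1523, 19]);
translate([952, 388, 419]) cube([60, 1523, 19]);
translate([1079, 388, 419]) cube([60, 1523, 19]);
translate([1206, 388, 419]) cube([60, 1523, 19]);
translate([1333, 388, 419]) cube([60, 1523, 19]);
translate([1460, 388, 419]) cube([60, 1523, 19]);
translate([1587, 388, 419]) cube([60, 1523, 19]);
translate([1714, 388, 419]) cube([60, 1523, 19]);
translate([1841, 388, 419]) cube([60, 1523, 19]);
translate([1968, 388, 419]) cube([60, 1523, 19]);


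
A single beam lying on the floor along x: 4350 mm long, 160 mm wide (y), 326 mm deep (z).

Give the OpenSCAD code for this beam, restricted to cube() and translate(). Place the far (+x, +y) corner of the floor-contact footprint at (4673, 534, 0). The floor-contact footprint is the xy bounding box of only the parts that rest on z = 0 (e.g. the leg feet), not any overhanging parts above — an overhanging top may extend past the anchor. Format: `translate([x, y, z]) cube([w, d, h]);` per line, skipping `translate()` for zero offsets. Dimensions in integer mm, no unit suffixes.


translate([323, 374, 0]) cube([4350, 160, 326]);


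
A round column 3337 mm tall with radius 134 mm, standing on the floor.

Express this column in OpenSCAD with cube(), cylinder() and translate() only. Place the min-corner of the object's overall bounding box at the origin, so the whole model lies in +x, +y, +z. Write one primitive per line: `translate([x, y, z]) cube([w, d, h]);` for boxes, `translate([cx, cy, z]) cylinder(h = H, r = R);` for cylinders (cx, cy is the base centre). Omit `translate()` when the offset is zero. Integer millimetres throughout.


translate([134, 134, 0]) cylinder(h = 3337, r = 134);


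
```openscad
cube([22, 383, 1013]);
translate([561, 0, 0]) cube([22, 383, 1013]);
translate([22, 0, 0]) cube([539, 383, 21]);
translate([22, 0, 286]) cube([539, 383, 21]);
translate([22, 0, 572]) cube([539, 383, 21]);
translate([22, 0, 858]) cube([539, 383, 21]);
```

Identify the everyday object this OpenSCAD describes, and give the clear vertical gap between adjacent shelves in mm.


A bookshelf. The clear shelf gap is 265 mm.

Two tall side panels with 4 horizontal boards between them — a bookshelf. The first two shelf undersides are at z = 0 and z = 286; with shelf thickness 21, the clear gap is 286 − 0 − 21 = 265 mm.


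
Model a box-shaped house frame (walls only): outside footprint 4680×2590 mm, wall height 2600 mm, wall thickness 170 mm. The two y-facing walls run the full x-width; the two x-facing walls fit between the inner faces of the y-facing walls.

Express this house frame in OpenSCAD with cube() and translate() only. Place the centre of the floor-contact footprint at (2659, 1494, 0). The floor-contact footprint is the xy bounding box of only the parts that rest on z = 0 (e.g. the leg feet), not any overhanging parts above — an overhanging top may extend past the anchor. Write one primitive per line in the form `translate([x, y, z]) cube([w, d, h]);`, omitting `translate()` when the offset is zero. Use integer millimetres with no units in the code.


translate([319, 199, 0]) cube([4680, 170, 2600]);
translate([319, 2619, 0]) cube([4680, 170, 2600]);
translate([319, 369, 0]) cube([170, 2250, 2600]);
translate([4829, 369, 0]) cube([170, 2250, 2600]);


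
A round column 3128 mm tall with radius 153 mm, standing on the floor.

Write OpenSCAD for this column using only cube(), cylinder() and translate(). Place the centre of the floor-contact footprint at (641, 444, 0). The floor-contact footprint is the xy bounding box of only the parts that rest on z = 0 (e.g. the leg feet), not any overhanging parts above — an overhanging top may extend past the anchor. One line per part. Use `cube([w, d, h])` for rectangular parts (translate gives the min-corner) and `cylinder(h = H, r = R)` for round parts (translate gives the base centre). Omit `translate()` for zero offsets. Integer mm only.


translate([641, 444, 0]) cylinder(h = 3128, r = 153);


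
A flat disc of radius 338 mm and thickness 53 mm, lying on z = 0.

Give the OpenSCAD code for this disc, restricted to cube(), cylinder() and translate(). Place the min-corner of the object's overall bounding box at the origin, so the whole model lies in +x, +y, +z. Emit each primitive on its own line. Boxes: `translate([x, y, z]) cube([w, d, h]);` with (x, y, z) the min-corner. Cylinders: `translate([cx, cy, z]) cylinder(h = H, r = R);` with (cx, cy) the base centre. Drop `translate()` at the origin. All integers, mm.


translate([338, 338, 0]) cylinder(h = 53, r = 338);


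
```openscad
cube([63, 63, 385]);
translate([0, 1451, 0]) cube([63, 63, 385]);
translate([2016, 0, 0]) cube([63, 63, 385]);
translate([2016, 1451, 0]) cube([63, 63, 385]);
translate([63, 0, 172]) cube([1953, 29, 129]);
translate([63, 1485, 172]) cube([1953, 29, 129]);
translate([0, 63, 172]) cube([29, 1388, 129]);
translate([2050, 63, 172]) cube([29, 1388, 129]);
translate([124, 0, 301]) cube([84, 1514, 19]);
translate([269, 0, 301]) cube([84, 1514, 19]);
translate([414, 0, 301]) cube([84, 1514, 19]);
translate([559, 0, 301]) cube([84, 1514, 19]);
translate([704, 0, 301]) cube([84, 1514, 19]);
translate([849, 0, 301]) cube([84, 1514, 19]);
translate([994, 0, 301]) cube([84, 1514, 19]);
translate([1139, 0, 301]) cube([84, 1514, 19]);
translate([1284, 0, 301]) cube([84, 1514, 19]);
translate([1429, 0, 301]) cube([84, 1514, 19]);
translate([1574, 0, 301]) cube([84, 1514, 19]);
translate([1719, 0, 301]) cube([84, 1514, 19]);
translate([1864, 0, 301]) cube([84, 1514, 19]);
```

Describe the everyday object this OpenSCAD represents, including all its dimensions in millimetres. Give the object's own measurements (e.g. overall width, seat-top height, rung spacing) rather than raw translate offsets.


A bed frame 2079 mm long (x) by 1514 mm wide (y). Four 63×63 mm corner posts, 385 mm tall, at the corners of the footprint. Four rails of 29 mm thickness and 129 mm height run between adjacent posts with their undersides at z = 172 mm, their outer faces flush with the outside of the frame (the two x-running rails run between the posts' inner faces; the two y-running rails run between the posts' inner faces). 13 slats, each 84 mm wide (x) and 19 mm thick, lie across the top of the two x-running rails, running the full 1514 mm width of the frame in y; along x they sit between the end posts with a 61 mm gap after the −x posts and between neighbouring slats, leaving 68 mm before the +x posts.


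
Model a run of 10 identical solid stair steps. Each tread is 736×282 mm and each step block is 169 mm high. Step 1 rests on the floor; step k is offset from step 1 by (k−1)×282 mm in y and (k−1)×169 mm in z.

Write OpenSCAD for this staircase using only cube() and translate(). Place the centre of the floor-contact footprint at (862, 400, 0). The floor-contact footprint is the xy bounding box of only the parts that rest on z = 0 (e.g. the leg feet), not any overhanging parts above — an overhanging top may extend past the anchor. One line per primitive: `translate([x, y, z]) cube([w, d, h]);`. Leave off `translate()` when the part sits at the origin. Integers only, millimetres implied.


translate([494, 259, 0]) cube([736, 282, 169]);
translate([494, 541, 169]) cube([736, 282, 169]);
translate([494, 823, 338]) cube([736, 282, 169]);
translate([494, 1105, 507]) cube([736, 282, 169]);
translate([494, 1387, 676]) cube([736, 282, 169]);
translate([494, 1669, 845]) cube([736, 282, 169]);
translate([494, 1951, 1014]) cube([736, 282, 169]);
translate([494, 2233, 1183]) cube([736, 282, 169]);
translate([494, 2515, 1352]) cube([736, 282, 169]);
translate([494, 2797, 1521]) cube([736, 282, 169]);


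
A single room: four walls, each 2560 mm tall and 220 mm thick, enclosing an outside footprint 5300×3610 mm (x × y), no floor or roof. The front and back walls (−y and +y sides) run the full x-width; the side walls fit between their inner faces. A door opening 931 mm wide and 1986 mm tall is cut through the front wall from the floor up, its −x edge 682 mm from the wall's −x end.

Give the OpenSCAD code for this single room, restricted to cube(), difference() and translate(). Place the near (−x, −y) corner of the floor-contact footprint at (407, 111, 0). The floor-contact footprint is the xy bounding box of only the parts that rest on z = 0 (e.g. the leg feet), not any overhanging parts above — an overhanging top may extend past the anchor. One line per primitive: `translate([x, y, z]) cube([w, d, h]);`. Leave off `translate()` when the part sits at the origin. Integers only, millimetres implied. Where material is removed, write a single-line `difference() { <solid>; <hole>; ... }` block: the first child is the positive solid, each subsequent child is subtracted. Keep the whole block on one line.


difference() { translate([407, 111, 0]) cube([5300, 220, 2560]); translate([1089, 111, 0]) cube([931, 220, 1986]); }
translate([407, 3501, 0]) cube([5300, 220, 2560]);
translate([407, 331, 0]) cube([220, 3170, 2560]);
translate([5487, 331, 0]) cube([220, 3170, 2560]);


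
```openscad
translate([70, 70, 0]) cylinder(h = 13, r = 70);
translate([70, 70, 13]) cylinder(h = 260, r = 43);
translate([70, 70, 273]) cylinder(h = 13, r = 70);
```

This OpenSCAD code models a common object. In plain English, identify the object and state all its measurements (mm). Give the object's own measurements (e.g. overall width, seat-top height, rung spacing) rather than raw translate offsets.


A spool: two coaxial disc flanges of radius 70 mm and thickness 13 mm, joined by a core cylinder of radius 43 mm and height 260 mm. The lower flange rests on z = 0 and the three cylinders share a vertical axis.


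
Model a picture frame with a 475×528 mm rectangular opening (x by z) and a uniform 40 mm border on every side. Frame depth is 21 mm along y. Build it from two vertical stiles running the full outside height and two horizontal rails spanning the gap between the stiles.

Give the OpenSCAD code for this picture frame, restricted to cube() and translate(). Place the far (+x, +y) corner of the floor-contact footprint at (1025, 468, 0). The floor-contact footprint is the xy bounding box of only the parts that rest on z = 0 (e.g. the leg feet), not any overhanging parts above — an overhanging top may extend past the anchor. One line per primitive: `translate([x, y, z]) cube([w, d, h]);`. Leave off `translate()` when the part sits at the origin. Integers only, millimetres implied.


translate([470, 447, 0]) cube([40, 21, 608]);
translate([985, 447, 0]) cube([40, 21, 608]);
translate([510, 447, 0]) cube([475, 21, 40]);
translate([510, 447, 568]) cube([475, 21, 40]);


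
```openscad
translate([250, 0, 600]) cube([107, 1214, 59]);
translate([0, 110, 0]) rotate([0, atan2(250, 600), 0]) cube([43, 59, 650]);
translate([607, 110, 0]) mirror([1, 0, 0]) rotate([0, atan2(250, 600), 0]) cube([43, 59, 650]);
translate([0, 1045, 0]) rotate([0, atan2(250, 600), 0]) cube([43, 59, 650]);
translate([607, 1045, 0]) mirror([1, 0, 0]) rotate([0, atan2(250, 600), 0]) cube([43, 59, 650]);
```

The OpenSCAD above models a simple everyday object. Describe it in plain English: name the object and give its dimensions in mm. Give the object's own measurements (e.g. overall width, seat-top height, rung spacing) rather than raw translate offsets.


A sawhorse. A 107×1214×59 mm beam (x, y, z) sits on two A-frame leg pairs. Each pair is two raked legs of 43×59 mm section (59 mm along y) splaying symmetrically in x. Each leg rises 600 mm vertically over 250 mm of horizontal reach and is 650 mm long along its own axis. Every leg's outer bottom edge rests on the floor and its outer top edge meets a bottom edge of the beam — the left legs (tilting toward +x) meet the beam's −x bottom edge, the right legs (their mirror images, tilting toward −x) meet its +x bottom edge — so the leg tops tuck under the beam, the beam's underside is 600 mm above the floor, and the feet are 607 mm apart outside-to-outside with the beam centred between them. The two leg pairs are set in 110 mm from either end of the beam.


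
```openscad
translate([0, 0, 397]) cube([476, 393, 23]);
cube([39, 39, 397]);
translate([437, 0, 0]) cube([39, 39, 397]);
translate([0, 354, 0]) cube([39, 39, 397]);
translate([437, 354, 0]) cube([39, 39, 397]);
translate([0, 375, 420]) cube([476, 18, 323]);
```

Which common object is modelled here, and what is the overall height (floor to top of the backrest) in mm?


A chair. The overall height is 743 mm.

A slab on four corner posts with a tall panel at the back — a chair. The seat slab sits at z = 397 with thickness 23, and the 323 mm backrest starts at the seat top, so the overall height is 397 + 23 + 323 = 743 mm.


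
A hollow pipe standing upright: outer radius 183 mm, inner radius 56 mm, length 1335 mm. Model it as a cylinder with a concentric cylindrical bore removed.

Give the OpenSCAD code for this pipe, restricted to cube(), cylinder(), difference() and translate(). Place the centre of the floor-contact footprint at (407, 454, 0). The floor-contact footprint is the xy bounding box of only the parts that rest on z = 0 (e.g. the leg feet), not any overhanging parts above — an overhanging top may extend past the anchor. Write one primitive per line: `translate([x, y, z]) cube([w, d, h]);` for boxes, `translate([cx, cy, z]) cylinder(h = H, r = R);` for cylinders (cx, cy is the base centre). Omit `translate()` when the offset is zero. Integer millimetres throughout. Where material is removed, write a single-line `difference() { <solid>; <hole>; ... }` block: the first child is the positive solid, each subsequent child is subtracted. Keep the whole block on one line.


difference() { translate([407, 454, 0]) cylinder(h = 1335, r = 183); translate([407, 454, 0]) cylinder(h = 1335, r = 56); }


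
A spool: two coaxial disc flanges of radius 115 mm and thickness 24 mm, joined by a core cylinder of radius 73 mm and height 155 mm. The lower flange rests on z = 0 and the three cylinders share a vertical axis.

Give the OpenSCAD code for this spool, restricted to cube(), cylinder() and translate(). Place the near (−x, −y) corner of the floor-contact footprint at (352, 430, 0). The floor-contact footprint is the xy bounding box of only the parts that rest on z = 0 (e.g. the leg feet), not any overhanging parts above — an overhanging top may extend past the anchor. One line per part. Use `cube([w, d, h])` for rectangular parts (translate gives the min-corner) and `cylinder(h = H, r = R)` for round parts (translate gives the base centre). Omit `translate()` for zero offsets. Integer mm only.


translate([467, 545, 0]) cylinder(h = 24, r = 115);
translate([467, 545, 24]) cylinder(h = 155, r = 73);
translate([467, 545, 179]) cylinder(h = 24, r = 115);


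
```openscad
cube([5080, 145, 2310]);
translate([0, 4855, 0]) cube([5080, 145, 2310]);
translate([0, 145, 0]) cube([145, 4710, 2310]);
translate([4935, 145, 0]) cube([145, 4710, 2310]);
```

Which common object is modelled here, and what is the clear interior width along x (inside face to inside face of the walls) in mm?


A house (or room) frame. The interior width is 4790 mm.

Four 2310 mm walls enclosing a rectangle with no floor or roof — a room or house frame. Outside width is 5080 mm and wall thickness is 145 mm, so the interior width is 5080 − 2 × 145 = 4790 mm.


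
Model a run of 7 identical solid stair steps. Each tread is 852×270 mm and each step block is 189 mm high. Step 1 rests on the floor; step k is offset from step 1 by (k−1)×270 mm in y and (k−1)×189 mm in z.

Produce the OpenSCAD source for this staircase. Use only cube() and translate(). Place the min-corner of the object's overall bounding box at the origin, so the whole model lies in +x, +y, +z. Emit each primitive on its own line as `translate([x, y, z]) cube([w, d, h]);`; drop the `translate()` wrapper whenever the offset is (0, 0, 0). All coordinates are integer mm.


cube([852, 270, 189]);
translate([0, 270, 189]) cube([852, 270, 189]);
translate([0, 540, 378]) cube([852, 270, 189]);
translate([0, 810, 567]) cube([852, 270, 189]);
translate([0, 1080, 756]) cube([852, 270, 189]);
translate([0, 1350, 945]) cube([852, 270, 189]);
translate([0, 1620, 1134]) cube([852, 270, 189]);


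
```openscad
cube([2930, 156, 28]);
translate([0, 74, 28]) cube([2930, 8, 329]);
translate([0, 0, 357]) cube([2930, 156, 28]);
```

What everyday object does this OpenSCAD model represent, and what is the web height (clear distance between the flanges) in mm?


An I-beam. The web height is 329 mm.

Two wide flanges with a thin centred web — an I-beam. Overall 385 mm minus two 28 mm flanges gives a web of 385 − 2·28 = 329 mm.


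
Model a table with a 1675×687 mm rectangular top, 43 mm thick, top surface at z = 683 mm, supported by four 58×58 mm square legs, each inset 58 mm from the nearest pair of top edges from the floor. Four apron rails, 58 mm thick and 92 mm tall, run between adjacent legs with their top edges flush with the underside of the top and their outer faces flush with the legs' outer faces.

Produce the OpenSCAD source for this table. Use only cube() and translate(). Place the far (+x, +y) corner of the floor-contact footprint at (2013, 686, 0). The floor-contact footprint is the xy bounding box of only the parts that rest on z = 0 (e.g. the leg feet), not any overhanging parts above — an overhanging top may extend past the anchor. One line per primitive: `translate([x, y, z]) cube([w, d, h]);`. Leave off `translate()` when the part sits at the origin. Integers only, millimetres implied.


translate([396, 57, 640]) cube([1675, 687, 43]);
translate([454, 115, 0]) cube([58, 58, 640]);
translate([1955, 115, 0]) cube([58, 58, 640]);
translate([454, 628, 0]) cube([58, 58, 640]);
translate([1955, 628, 0]) cube([58, 58, 640]);
translate([512, 115, 548]) cube([1443, 58, 92]);
translate([512, 628, 548]) cube([1443, 58, 92]);
translate([454, 173, 548]) cube([58, 455, 92]);
translate([1955, 173, 548]) cube([58, 455, 92]);
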